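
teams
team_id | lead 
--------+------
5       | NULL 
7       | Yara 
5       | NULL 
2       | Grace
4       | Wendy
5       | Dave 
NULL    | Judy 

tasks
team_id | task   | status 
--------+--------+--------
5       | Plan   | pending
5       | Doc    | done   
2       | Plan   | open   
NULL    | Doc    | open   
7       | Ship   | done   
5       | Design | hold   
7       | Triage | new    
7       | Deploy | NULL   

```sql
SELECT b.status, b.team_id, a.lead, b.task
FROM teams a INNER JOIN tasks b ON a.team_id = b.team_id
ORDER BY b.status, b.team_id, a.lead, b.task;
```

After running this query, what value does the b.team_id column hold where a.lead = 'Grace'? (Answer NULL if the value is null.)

2

INNER JOIN keeps only pairs where the ON condition holds.
Matching on a.team_id = b.team_id. A NULL in a compared column never satisfies the condition.
- a[0] team_id=5 → 3 match(es) in b → 3 row(s).
- a[1] team_id=7 → 3 match(es) in b → 3 row(s).
- a[2] team_id=5 → 3 match(es) in b → 3 row(s).
- a[3] team_id=2 → 1 match(es) in b → 1 row(s).
- a[4] team_id=4 → no match; dropped.
- a[5] team_id=5 → 3 match(es) in b → 3 row(s).
- a[6] team_id=NULL → no match; dropped.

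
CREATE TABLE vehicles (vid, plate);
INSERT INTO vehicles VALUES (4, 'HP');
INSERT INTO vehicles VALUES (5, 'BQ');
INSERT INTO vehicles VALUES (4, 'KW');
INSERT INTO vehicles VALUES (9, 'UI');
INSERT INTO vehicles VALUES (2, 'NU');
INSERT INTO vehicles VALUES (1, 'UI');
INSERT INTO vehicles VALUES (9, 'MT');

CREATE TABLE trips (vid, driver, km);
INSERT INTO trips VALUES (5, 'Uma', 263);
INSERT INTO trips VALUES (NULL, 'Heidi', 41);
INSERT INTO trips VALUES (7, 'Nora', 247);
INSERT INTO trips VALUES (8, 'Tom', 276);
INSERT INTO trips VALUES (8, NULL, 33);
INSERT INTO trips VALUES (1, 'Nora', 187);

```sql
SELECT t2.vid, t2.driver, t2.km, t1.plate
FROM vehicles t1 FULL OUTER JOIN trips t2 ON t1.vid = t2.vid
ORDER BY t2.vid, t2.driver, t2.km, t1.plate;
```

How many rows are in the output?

FULL OUTER JOIN keeps every row from both sides; unmatched rows get NULL for the other side's columns.
Matching on t1.vid = t2.vid. A NULL in a compared column never satisfies the condition.
- t1 row (vid=4): no match → kept, t2 columns NULL.
- t1 row (vid=5): matches 1 t2 row(s) → 1 output row(s).
- t1 row (vid=4): no match → kept, t2 columns NULL.
- t1 row (vid=9): no match → kept, t2 columns NULL.
- t1 row (vid=2): no match → kept, t2 columns NULL.
- t1 row (vid=1): matches 1 t2 row(s) → 1 output row(s).
- t1 row (vid=9): no match → kept, t2 columns NULL.
- plus 4 unmatched t2 row(s), each kept with NULL t1 columns.
Total: 2 matched + 9 padded = 11 rows.

11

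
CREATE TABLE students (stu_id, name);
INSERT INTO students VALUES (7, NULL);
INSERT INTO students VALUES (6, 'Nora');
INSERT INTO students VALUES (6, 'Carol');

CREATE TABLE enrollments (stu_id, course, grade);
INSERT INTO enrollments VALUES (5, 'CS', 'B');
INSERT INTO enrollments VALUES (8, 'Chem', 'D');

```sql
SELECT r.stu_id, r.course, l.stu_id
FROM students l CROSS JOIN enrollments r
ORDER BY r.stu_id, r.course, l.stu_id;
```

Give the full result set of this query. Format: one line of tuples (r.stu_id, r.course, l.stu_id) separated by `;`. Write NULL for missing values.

(5, CS, 6); (5, CS, 6); (5, CS, 7); (8, Chem, 6); (8, Chem, 6); (8, Chem, 7)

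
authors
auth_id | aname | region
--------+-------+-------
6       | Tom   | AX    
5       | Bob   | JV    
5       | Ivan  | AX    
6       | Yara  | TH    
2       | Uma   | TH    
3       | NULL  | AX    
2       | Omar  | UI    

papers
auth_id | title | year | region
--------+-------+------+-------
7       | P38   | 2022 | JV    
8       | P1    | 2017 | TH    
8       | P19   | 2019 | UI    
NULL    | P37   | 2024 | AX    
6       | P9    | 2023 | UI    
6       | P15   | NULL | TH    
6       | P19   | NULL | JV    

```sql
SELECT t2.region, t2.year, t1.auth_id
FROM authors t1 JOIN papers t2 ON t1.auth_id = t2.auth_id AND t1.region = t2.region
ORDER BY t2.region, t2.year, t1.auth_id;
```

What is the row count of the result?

INNER JOIN keeps only pairs where the ON condition holds.
Matching on t1.auth_id = t2.auth_id AND t1.region = t2.region. A NULL in a compared column never satisfies the condition.
- auth_id=6, region=AX: no matching t2 row, dropped.
- auth_id=5, region=JV: no matching t2 row, dropped.
- auth_id=5, region=AX: no matching t2 row, dropped.
- auth_id=6, region=TH: 1 matching t2 row(s), so 1 row(s) emitted.
- auth_id=2, region=TH: no matching t2 row, dropped.
- auth_id=3, region=AX: no matching t2 row, dropped.
- auth_id=2, region=UI: no matching t2 row, dropped.
Total: 1 rows.

1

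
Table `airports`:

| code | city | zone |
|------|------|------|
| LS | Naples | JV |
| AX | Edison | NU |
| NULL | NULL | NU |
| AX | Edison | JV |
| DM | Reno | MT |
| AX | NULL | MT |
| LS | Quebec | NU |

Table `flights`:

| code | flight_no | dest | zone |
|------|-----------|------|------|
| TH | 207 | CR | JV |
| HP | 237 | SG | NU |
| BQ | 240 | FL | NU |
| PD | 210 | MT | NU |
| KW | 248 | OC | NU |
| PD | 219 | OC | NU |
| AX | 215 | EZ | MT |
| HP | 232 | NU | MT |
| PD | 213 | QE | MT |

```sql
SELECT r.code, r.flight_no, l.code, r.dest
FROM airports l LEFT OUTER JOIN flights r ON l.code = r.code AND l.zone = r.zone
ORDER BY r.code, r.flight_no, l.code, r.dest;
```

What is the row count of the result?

LEFT JOIN keeps every row from `airports`; unmatched rows get NULL for `flights`'s columns.
Matching on l.code = r.code AND l.zone = r.zone. A NULL in a compared column never satisfies the condition.
- l[0] code=LS, zone=JV → no match; kept with NULLs on the r side.
- l[1] code=AX, zone=NU → no match; kept with NULLs on the r side.
- l[2] code=NULL, zone=NU → no match; kept with NULLs on the r side.
- l[3] code=AX, zone=JV → no match; kept with NULLs on the r side.
- l[4] code=DM, zone=MT → no match; kept with NULLs on the r side.
- l[5] code=AX, zone=MT → 1 match(es) in r → 1 row(s).
- l[6] code=LS, zone=NU → no match; kept with NULLs on the r side.
Total: 1 matched + 6 padded = 7 rows.

7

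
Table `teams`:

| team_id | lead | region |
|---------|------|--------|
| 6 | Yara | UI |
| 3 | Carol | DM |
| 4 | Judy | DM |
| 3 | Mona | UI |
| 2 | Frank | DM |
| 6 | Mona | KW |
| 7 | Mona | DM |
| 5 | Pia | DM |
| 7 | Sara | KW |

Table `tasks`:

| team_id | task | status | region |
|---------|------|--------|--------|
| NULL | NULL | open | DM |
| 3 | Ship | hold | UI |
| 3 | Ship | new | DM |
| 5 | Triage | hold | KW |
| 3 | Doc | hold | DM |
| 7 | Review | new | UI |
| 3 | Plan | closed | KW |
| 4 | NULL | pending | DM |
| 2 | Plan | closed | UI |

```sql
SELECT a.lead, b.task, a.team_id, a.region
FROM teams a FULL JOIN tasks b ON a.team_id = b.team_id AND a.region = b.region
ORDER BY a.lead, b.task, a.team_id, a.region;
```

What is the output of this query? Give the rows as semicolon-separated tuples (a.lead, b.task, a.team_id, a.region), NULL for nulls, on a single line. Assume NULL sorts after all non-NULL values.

(Carol, Doc, 3, DM); (Carol, Ship, 3, DM); (Frank, NULL, 2, DM); (Judy, NULL, 4, DM); (Mona, Ship, 3, UI); (Mona, NULL, 6, KW); (Mona, NULL, 7, DM); (Pia, NULL, 5, DM); (Sara, NULL, 7, KW); (Yara, NULL, 6, UI); (NULL, Plan, NULL, NULL); (NULL, Plan, NULL, NULL); (NULL, Review, NULL, NULL); (NULL, Triage, NULL, NULL); (NULL, NULL, NULL, NULL)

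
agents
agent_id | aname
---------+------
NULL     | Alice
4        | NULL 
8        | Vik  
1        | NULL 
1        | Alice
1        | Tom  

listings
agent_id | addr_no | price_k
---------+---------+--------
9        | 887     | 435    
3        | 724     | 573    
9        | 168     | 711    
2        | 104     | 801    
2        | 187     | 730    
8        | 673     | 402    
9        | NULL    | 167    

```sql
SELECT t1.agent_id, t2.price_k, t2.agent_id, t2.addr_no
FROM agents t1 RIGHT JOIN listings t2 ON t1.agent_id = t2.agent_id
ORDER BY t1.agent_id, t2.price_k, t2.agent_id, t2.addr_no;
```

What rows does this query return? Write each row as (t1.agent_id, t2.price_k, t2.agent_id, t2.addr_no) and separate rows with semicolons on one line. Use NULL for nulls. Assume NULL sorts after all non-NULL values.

(8, 402, 8, 673); (NULL, 167, 9, NULL); (NULL, 435, 9, 887); (NULL, 573, 3, 724); (NULL, 711, 9, 168); (NULL, 730, 2, 187); (NULL, 801, 2, 104)

RIGHT JOIN keeps every row from `listings`; unmatched rows get NULL for `agents`'s columns.
Matching on t1.agent_id = t2.agent_id. A NULL in a compared column never satisfies the condition.
Matched pairs: 1; unmatched t2 rows kept: 6.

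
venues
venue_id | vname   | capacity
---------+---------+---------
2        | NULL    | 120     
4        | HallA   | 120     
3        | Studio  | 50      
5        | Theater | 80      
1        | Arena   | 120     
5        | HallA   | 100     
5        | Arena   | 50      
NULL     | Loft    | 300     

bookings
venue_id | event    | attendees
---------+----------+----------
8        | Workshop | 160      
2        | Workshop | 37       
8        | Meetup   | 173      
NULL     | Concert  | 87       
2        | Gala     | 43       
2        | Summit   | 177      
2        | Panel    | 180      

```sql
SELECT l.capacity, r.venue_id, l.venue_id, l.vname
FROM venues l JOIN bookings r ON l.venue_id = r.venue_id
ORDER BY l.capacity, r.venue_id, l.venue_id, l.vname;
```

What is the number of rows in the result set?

INNER JOIN keeps only pairs where the ON condition holds.
Matching on l.venue_id = r.venue_id. A NULL in a compared column never satisfies the condition.
- l row (venue_id=2): matches 4 r row(s) → 4 output row(s).
- l row (venue_id=4): no match → dropped.
- l row (venue_id=3): no match → dropped.
- l row (venue_id=5): no match → dropped.
- l row (venue_id=1): no match → dropped.
- l row (venue_id=5): no match → dropped.
- l row (venue_id=5): no match → dropped.
- l row (venue_id=NULL): no match → dropped.
Total: 4 rows.

4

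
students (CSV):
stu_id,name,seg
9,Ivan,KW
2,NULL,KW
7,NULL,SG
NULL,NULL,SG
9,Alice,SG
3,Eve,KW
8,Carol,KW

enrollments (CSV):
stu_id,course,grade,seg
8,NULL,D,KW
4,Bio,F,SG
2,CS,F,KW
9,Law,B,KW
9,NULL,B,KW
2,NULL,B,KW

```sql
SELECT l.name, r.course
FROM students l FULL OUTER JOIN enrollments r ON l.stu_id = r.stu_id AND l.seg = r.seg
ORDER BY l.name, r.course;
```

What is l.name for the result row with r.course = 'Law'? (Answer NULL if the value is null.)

Ivan

FULL OUTER JOIN keeps every row from both sides; unmatched rows get NULL for the other side's columns.
Matching on l.stu_id = r.stu_id AND l.seg = r.seg. A NULL in a compared column never satisfies the condition.
- l row (stu_id=9, seg=KW): matches 2 r row(s) → 2 output row(s).
- l row (stu_id=2, seg=KW): matches 2 r row(s) → 2 output row(s).
- l row (stu_id=7, seg=SG): no match → kept, r columns NULL.
- l row (stu_id=NULL, seg=SG): no match → kept, r columns NULL.
- l row (stu_id=9, seg=SG): no match → kept, r columns NULL.
- l row (stu_id=3, seg=KW): no match → kept, r columns NULL.
- l row (stu_id=8, seg=KW): matches 1 r row(s) → 1 output row(s).
- 1 row(s) from r found no l partner → padded with NULL.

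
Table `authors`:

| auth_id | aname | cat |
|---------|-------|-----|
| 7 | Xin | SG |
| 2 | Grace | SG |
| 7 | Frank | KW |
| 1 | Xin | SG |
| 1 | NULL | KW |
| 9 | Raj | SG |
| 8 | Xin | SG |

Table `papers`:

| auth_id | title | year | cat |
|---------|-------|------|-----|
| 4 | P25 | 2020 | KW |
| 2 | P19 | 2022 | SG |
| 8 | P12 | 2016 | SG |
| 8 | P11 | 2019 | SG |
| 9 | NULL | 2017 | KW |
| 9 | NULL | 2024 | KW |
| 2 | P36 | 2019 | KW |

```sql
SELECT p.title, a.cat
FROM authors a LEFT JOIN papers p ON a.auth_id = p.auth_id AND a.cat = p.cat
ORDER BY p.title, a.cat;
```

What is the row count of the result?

8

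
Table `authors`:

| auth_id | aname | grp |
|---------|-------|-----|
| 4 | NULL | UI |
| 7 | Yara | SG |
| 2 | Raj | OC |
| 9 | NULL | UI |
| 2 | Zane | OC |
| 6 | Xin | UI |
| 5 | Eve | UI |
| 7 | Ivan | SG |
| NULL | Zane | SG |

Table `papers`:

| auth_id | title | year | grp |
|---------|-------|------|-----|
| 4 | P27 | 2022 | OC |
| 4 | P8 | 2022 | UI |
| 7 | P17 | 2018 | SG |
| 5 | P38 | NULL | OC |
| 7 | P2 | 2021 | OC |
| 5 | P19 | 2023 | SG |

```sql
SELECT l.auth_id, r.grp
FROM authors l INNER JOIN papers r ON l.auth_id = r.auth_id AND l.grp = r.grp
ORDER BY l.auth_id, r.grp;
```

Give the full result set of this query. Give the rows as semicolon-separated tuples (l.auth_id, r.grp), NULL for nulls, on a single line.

INNER JOIN keeps only pairs where the ON condition holds.
Matching on l.auth_id = r.auth_id AND l.grp = r.grp. A NULL in a compared column never satisfies the condition.
- l row (auth_id=4, grp=UI): matches 1 r row(s) → 1 output row(s).
- l row (auth_id=7, grp=SG): matches 1 r row(s) → 1 output row(s).
- l row (auth_id=2, grp=OC): no match → dropped.
- l row (auth_id=9, grp=UI): no match → dropped.
- l row (auth_id=2, grp=OC): no match → dropped.
- l row (auth_id=6, grp=UI): no match → dropped.
- l row (auth_id=5, grp=UI): no match → dropped.
- l row (auth_id=7, grp=SG): matches 1 r row(s) → 1 output row(s).
- l row (auth_id=NULL, grp=SG): no match → dropped.
After projecting and ordering:
l.auth_id | r.grp
4 | UI
7 | SG
7 | SG

(4, UI); (7, SG); (7, SG)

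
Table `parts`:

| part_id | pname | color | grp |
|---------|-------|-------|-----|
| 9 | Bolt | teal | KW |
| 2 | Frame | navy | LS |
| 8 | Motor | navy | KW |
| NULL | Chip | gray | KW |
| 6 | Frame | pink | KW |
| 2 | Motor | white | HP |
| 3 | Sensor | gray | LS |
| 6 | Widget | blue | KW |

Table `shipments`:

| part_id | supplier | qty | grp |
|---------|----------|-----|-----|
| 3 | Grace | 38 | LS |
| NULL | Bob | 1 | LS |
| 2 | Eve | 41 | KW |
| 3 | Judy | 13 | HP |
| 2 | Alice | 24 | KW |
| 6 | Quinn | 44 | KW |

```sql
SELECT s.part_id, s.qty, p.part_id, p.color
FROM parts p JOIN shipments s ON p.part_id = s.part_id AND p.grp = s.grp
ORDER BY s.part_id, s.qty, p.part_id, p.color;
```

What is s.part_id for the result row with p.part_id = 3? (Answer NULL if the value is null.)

3

INNER JOIN keeps only pairs where the ON condition holds.
Matching on p.part_id = s.part_id AND p.grp = s.grp. A NULL in a compared column never satisfies the condition.
- p[0] part_id=9, grp=KW → no match; dropped.
- p[1] part_id=2, grp=LS → no match; dropped.
- p[2] part_id=8, grp=KW → no match; dropped.
- p[3] part_id=NULL, grp=KW → no match; dropped.
- p[4] part_id=6, grp=KW → 1 match(es) in s → 1 row(s).
- p[5] part_id=2, grp=HP → no match; dropped.
- p[6] part_id=3, grp=LS → 1 match(es) in s → 1 row(s).
- p[7] part_id=6, grp=KW → 1 match(es) in s → 1 row(s).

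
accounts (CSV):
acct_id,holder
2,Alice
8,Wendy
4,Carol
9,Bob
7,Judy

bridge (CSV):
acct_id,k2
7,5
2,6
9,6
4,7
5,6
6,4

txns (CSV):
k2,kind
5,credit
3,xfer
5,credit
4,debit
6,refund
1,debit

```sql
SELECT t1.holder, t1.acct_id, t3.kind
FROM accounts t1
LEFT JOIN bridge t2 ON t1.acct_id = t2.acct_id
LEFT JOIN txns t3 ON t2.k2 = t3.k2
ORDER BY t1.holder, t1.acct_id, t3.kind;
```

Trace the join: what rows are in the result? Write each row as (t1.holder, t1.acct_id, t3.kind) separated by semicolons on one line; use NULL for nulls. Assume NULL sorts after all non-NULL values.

(Alice, 2, refund); (Bob, 9, refund); (Carol, 4, NULL); (Judy, 7, credit); (Judy, 7, credit); (Wendy, 8, NULL)

Joins associate left-to-right: accounts LEFT JOIN bridge on acct_id gives 5 intermediate row(s).
Then LEFT JOIN `txns t3` on k2: each of those 5 rows is kept; rows whose t2.k2 has no match in t3 get NULL for t3's columns.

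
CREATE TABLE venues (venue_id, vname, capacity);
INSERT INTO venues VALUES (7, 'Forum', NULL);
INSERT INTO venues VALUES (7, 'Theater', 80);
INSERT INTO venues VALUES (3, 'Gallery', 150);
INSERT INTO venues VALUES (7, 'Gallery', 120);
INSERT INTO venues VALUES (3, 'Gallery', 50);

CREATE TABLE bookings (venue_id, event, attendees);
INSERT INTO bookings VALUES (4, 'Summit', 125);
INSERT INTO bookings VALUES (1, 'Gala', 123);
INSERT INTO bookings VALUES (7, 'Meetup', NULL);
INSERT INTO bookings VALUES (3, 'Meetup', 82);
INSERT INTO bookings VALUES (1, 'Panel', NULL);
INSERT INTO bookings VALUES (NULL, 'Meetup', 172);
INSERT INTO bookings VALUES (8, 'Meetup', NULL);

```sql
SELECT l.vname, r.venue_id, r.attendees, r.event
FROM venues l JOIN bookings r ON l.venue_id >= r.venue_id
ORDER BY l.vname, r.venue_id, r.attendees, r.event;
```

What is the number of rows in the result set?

21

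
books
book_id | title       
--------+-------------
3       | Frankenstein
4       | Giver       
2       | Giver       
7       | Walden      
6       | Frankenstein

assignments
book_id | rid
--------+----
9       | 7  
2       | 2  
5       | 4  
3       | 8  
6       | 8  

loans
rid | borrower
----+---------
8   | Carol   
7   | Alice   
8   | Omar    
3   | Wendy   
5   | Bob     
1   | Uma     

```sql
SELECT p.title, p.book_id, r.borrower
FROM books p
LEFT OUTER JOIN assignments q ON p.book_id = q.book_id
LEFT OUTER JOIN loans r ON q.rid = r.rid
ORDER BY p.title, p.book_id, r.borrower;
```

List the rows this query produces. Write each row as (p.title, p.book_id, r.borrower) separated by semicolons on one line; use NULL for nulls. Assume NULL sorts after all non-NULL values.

Joins associate left-to-right: books LEFT JOIN assignments on book_id gives 5 intermediate row(s).
Then LEFT JOIN `loans r` on rid: each of those 5 rows is kept; rows whose q.rid has no match in r get NULL for r's columns.

(Frankenstein, 3, Carol); (Frankenstein, 3, Omar); (Frankenstein, 6, Carol); (Frankenstein, 6, Omar); (Giver, 2, NULL); (Giver, 4, NULL); (Walden, 7, NULL)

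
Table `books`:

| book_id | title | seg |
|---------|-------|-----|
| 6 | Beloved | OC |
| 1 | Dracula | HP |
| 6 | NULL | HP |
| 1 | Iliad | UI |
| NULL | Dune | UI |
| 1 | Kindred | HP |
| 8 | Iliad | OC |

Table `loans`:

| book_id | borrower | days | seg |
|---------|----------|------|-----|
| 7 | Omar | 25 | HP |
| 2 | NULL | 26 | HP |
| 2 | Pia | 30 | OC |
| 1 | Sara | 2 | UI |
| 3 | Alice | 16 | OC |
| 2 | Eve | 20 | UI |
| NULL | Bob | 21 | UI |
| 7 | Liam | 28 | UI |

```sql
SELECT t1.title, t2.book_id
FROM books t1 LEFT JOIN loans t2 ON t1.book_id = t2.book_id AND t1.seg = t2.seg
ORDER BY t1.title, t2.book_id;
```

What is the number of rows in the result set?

LEFT JOIN keeps every row from `books`; unmatched rows get NULL for `loans`'s columns.
Matching on t1.book_id = t2.book_id AND t1.seg = t2.seg. A NULL in a compared column never satisfies the condition.
Matched pairs: 1; unmatched t1 rows kept: 6.
Total: 1 matched + 6 padded = 7 rows.

7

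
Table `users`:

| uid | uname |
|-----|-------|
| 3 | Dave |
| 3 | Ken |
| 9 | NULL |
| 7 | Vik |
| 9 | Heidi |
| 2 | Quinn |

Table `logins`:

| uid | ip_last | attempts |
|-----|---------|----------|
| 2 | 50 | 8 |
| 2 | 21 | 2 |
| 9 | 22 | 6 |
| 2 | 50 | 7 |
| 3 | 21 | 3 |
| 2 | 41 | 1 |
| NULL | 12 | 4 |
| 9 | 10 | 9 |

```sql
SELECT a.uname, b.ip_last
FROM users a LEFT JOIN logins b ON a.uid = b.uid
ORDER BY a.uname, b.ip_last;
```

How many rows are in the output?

LEFT JOIN keeps every row from `users`; unmatched rows get NULL for `logins`'s columns.
Matching on a.uid = b.uid. A NULL in a compared column never satisfies the condition.
- a[0] uid=3 → 1 match(es) in b → 1 row(s).
- a[1] uid=3 → 1 match(es) in b → 1 row(s).
- a[2] uid=9 → 2 match(es) in b → 2 row(s).
- a[3] uid=7 → no match; kept with NULLs on the b side.
- a[4] uid=9 → 2 match(es) in b → 2 row(s).
- a[5] uid=2 → 4 match(es) in b → 4 row(s).
Total: 10 matched + 1 padded = 11 rows.

11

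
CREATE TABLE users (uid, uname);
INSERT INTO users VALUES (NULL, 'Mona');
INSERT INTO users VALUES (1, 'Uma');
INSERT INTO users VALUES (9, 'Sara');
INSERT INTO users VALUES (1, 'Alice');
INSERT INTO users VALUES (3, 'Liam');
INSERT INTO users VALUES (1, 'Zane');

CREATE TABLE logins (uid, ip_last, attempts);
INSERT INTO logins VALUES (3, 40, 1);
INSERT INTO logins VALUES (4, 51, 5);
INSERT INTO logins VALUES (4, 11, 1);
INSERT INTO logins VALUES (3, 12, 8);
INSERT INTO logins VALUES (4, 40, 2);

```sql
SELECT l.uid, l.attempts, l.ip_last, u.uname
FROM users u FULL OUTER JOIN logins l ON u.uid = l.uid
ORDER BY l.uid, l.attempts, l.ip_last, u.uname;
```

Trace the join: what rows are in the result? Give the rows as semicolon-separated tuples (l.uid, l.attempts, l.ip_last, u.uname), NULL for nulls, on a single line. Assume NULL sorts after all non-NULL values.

(3, 1, 40, Liam); (3, 8, 12, Liam); (4, 1, 11, NULL); (4, 2, 40, NULL); (4, 5, 51, NULL); (NULL, NULL, NULL, Alice); (NULL, NULL, NULL, Mona); (NULL, NULL, NULL, Sara); (NULL, NULL, NULL, Uma); (NULL, NULL, NULL, Zane)

FULL OUTER JOIN keeps every row from both sides; unmatched rows get NULL for the other side's columns.
Matching on u.uid = l.uid. A NULL in a compared column never satisfies the condition.
- u row (uid=NULL): no match → kept, l columns NULL.
- u row (uid=1): no match → kept, l columns NULL.
- u row (uid=9): no match → kept, l columns NULL.
- u row (uid=1): no match → kept, l columns NULL.
- u row (uid=3): matches 2 l row(s) → 2 output row(s).
- u row (uid=1): no match → kept, l columns NULL.
- plus 3 unmatched l row(s), each kept with NULL u columns.
After projecting and ordering:
l.uid | l.attempts | l.ip_last | u.uname
3 | 1 | 40 | Liam
3 | 8 | 12 | Liam
4 | 1 | 11 | NULL
4 | 2 | 40 | NULL
4 | 5 | 51 | NULL
NULL | NULL | NULL | Alice
NULL | NULL | NULL | Mona
NULL | NULL | NULL | Sara
NULL | NULL | NULL | Uma
NULL | NULL | NULL | Zane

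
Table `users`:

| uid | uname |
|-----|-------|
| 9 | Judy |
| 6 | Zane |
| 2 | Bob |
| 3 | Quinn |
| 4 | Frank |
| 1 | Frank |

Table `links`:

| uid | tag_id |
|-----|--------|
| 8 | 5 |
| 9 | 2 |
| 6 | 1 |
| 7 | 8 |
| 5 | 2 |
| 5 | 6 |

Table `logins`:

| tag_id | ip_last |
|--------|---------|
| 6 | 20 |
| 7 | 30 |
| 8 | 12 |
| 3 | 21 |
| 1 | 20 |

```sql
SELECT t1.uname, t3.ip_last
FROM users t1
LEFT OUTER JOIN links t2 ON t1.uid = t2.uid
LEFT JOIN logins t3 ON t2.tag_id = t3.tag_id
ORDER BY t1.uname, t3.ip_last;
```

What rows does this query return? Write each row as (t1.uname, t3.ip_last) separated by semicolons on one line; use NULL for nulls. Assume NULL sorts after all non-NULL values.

(Bob, NULL); (Frank, NULL); (Frank, NULL); (Judy, NULL); (Quinn, NULL); (Zane, 20)

Joins associate left-to-right: users LEFT JOIN links on uid gives 6 intermediate row(s).
Then LEFT JOIN `logins t3` on tag_id: each of those 6 rows is kept; rows whose t2.tag_id has no match in t3 get NULL for t3's columns.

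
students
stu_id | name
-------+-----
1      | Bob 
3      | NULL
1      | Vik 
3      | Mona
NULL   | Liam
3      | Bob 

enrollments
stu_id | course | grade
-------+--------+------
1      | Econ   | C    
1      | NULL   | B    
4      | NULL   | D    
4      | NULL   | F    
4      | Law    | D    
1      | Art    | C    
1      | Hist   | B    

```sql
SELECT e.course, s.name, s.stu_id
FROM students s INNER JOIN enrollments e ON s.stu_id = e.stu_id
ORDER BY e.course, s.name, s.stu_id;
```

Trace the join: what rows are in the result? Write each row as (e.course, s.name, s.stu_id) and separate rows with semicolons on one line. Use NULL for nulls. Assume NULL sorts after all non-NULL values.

(Art, Bob, 1); (Art, Vik, 1); (Econ, Bob, 1); (Econ, Vik, 1); (Hist, Bob, 1); (Hist, Vik, 1); (NULL, Bob, 1); (NULL, Vik, 1)

INNER JOIN keeps only pairs where the ON condition holds.
Matching on s.stu_id = e.stu_id. A NULL in a compared column never satisfies the condition.
- s[0] stu_id=1 → 4 match(es) in e → 4 row(s).
- s[1] stu_id=3 → no match; dropped.
- s[2] stu_id=1 → 4 match(es) in e → 4 row(s).
- s[3] stu_id=3 → no match; dropped.
- s[4] stu_id=NULL → no match; dropped.
- s[5] stu_id=3 → no match; dropped.
After projecting and ordering:
e.course | s.name | s.stu_id
Art | Bob | 1
Art | Vik | 1
Econ | Bob | 1
Econ | Vik | 1
Hist | Bob | 1
Hist | Vik | 1
NULL | Bob | 1
NULL | Vik | 1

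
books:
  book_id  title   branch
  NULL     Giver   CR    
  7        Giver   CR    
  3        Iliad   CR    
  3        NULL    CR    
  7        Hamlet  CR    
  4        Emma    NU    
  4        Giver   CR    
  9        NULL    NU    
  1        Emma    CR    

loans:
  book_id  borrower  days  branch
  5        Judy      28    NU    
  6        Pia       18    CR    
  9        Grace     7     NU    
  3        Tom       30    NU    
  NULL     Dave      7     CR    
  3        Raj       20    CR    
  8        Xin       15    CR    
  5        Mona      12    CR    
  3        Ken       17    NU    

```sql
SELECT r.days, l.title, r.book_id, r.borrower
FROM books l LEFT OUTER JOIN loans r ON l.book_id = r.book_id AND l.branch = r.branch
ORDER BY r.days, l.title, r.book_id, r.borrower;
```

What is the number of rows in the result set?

9

LEFT JOIN keeps every row from `books`; unmatched rows get NULL for `loans`'s columns.
Matching on l.book_id = r.book_id AND l.branch = r.branch. A NULL in a compared column never satisfies the condition.
- l[0] book_id=NULL, branch=CR → no match; kept with NULLs on the r side.
- l[1] book_id=7, branch=CR → no match; kept with NULLs on the r side.
- l[2] book_id=3, branch=CR → 1 match(es) in r → 1 row(s).
- l[3] book_id=3, branch=CR → 1 match(es) in r → 1 row(s).
- l[4] book_id=7, branch=CR → no match; kept with NULLs on the r side.
- l[5] book_id=4, branch=NU → no match; kept with NULLs on the r side.
- l[6] book_id=4, branch=CR → no match; kept with NULLs on the r side.
- l[7] book_id=9, branch=NU → 1 match(es) in r → 1 row(s).
- l[8] book_id=1, branch=CR → no match; kept with NULLs on the r side.
Total: 3 matched + 6 padded = 9 rows.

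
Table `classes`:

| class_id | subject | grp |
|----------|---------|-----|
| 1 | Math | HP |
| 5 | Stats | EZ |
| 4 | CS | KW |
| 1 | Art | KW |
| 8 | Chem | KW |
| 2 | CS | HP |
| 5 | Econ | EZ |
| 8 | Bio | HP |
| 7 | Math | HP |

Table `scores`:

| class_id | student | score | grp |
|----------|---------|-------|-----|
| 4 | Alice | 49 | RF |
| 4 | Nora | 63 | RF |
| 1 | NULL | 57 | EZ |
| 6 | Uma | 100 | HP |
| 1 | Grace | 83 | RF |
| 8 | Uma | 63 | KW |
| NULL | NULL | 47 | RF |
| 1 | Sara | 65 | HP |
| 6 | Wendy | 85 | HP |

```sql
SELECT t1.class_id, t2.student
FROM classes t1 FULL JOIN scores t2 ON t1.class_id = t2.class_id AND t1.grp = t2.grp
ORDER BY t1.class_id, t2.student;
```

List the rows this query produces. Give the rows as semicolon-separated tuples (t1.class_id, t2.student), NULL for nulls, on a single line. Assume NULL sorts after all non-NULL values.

(1, Sara); (1, NULL); (2, NULL); (4, NULL); (5, NULL); (5, NULL); (7, NULL); (8, Uma); (8, NULL); (NULL, Alice); (NULL, Grace); (NULL, Nora); (NULL, Uma); (NULL, Wendy); (NULL, NULL); (NULL, NULL)

FULL OUTER JOIN keeps every row from both sides; unmatched rows get NULL for the other side's columns.
Matching on t1.class_id = t2.class_id AND t1.grp = t2.grp. A NULL in a compared column never satisfies the condition.
Matched pairs: 2; unmatched t1 rows kept: 7; unmatched t2 rows kept: 7.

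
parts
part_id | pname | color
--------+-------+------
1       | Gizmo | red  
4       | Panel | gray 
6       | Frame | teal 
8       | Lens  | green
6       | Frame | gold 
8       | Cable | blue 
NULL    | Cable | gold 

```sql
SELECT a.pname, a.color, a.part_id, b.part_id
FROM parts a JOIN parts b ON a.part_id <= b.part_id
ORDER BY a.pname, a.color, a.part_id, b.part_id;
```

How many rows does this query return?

INNER JOIN keeps only pairs where the ON condition holds.
Matching on a.part_id <= b.part_id. A NULL in a compared column never satisfies the condition.
Matched pairs: 23.
Total: 23 rows.

23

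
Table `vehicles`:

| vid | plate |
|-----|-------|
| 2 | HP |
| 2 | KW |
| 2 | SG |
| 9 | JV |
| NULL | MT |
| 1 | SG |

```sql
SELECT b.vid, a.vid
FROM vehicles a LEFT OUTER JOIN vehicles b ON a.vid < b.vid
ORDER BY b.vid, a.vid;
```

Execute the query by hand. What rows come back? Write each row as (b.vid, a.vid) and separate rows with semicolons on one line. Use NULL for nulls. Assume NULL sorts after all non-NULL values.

(2, 1); (2, 1); (2, 1); (9, 1); (9, 2); (9, 2); (9, 2); (NULL, 9); (NULL, NULL)

LEFT JOIN keeps every row from `vehicles a`; unmatched rows get NULL for `vehicles b`'s columns.
Matching on a.vid < b.vid. A NULL in a compared column never satisfies the condition.
- a[0] vid=2 → 1 match(es) in b → 1 row(s).
- a[1] vid=2 → 1 match(es) in b → 1 row(s).
- a[2] vid=2 → 1 match(es) in b → 1 row(s).
- a[3] vid=9 → no match; kept with NULLs on the b side.
- a[4] vid=NULL → no match; kept with NULLs on the b side.
- a[5] vid=1 → 4 match(es) in b → 4 row(s).
After projecting and ordering:
b.vid | a.vid
2 | 1
2 | 1
2 | 1
9 | 1
9 | 2
9 | 2
9 | 2
NULL | 9
NULL | NULL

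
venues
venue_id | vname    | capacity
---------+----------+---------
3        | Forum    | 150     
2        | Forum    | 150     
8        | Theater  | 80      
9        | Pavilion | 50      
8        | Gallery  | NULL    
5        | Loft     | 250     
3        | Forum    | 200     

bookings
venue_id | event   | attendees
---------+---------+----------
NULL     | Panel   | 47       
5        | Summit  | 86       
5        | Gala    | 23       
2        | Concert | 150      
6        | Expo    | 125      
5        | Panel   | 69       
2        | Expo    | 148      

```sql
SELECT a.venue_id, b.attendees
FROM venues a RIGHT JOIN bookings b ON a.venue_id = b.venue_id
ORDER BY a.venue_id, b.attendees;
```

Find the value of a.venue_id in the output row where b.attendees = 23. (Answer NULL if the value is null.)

5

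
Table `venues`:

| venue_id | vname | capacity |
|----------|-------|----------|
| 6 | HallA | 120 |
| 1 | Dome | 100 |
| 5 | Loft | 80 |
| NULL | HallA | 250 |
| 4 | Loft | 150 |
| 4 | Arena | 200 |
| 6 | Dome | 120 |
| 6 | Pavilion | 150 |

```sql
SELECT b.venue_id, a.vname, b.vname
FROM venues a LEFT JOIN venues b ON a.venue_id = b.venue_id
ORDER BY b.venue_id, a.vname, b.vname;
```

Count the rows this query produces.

LEFT JOIN keeps every row from `venues a`; unmatched rows get NULL for `venues b`'s columns.
Matching on a.venue_id = b.venue_id. A NULL in a compared column never satisfies the condition.
- venue_id=6: 3 matching b row(s), so 3 row(s) emitted.
- venue_id=1: 1 matching b row(s), so 1 row(s) emitted.
- venue_id=5: 1 matching b row(s), so 1 row(s) emitted.
- venue_id=NULL: no b row matches, row kept with b columns NULL.
- venue_id=4: 2 matching b row(s), so 2 row(s) emitted.
- venue_id=4: 2 matching b row(s), so 2 row(s) emitted.
- venue_id=6: 3 matching b row(s), so 3 row(s) emitted.
- venue_id=6: 3 matching b row(s), so 3 row(s) emitted.
Total: 15 matched + 1 padded = 16 rows.

16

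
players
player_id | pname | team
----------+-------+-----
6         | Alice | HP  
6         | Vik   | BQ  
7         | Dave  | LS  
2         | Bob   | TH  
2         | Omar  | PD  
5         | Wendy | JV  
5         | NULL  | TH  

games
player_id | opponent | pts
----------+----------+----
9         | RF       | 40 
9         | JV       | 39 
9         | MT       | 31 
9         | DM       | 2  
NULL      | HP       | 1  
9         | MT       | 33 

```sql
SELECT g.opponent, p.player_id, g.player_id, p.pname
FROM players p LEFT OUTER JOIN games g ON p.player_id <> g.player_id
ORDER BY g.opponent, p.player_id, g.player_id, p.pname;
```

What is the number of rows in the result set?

LEFT JOIN keeps every row from `players`; unmatched rows get NULL for `games`'s columns.
Matching on p.player_id <> g.player_id. A NULL in a compared column never satisfies the condition.
- p[0] player_id=6 → 5 match(es) in g → 5 row(s).
- p[1] player_id=6 → 5 match(es) in g → 5 row(s).
- p[2] player_id=7 → 5 match(es) in g → 5 row(s).
- p[3] player_id=2 → 5 match(es) in g → 5 row(s).
- p[4] player_id=2 → 5 match(es) in g → 5 row(s).
- p[5] player_id=5 → 5 match(es) in g → 5 row(s).
- p[6] player_id=5 → 5 match(es) in g → 5 row(s).
Total: 35 rows.

35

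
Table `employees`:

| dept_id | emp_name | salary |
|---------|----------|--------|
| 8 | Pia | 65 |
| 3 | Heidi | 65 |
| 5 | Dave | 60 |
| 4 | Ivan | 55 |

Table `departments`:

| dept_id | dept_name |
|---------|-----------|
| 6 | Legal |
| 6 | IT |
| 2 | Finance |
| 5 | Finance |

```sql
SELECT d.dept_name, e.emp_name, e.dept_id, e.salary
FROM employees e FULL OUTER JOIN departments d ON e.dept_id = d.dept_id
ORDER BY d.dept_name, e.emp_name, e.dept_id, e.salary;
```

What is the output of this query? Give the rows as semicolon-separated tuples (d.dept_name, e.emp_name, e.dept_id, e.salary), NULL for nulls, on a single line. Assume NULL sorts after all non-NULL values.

FULL OUTER JOIN keeps every row from both sides; unmatched rows get NULL for the other side's columns.
Matching on e.dept_id = d.dept_id.
- e (dept_id=8) has no partner → padded with NULL.
- e (dept_id=3) has no partner → padded with NULL.
- e (dept_id=5) pairs with 1 row(s) of d.
- e (dept_id=4) has no partner → padded with NULL.
- 3 d row(s) had no e match → kept, e columns NULL.
After projecting and ordering:
d.dept_name | e.emp_name | e.dept_id | e.salary
Finance | Dave | 5 | 60
Finance | NULL | NULL | NULL
IT | NULL | NULL | NULL
Legal | NULL | NULL | NULL
NULL | Heidi | 3 | 65
NULL | Ivan | 4 | 55
NULL | Pia | 8 | 65

(Finance, Dave, 5, 60); (Finance, NULL, NULL, NULL); (IT, NULL, NULL, NULL); (Legal, NULL, NULL, NULL); (NULL, Heidi, 3, 65); (NULL, Ivan, 4, 55); (NULL, Pia, 8, 65)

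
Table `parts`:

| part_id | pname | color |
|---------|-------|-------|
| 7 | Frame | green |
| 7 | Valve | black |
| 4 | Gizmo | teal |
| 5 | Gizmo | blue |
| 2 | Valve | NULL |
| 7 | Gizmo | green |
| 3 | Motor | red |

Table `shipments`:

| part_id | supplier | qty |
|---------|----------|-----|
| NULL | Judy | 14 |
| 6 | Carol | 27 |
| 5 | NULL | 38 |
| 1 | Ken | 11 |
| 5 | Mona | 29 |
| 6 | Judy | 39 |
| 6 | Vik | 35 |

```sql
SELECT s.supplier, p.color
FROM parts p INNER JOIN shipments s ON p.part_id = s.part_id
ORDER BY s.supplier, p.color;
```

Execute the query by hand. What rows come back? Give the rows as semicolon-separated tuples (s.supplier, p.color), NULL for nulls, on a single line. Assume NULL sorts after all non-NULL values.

(Mona, blue); (NULL, blue)

INNER JOIN keeps only pairs where the ON condition holds.
Matching on p.part_id = s.part_id. A NULL in a compared column never satisfies the condition.
Matched pairs: 2.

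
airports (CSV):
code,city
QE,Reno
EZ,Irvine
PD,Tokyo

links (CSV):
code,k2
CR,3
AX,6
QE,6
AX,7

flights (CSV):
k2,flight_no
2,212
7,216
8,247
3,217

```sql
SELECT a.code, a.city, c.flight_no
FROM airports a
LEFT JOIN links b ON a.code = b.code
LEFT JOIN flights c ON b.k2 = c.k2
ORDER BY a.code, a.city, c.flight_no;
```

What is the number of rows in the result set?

Evaluate left to right. First `airports a LEFT JOIN links b` on code: 3 row(s).
Then LEFT JOIN `flights c` on k2: each of those 3 rows is kept; rows whose b.k2 has no match in c get NULL for c's columns.
Result: 3 row(s).

3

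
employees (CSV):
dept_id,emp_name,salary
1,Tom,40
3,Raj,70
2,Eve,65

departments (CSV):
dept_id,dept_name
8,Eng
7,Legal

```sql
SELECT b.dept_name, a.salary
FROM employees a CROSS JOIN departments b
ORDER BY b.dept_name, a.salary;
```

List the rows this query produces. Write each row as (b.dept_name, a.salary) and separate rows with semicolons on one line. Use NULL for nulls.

CROSS JOIN pairs every row of `employees` with every row of `departments`: 3 × 2 = 6 rows.
After projecting and ordering:
b.dept_name | a.salary
Eng | 40
Eng | 65
Eng | 70
Legal | 40
Legal | 65
Legal | 70

(Eng, 40); (Eng, 65); (Eng, 70); (Legal, 40); (Legal, 65); (Legal, 70)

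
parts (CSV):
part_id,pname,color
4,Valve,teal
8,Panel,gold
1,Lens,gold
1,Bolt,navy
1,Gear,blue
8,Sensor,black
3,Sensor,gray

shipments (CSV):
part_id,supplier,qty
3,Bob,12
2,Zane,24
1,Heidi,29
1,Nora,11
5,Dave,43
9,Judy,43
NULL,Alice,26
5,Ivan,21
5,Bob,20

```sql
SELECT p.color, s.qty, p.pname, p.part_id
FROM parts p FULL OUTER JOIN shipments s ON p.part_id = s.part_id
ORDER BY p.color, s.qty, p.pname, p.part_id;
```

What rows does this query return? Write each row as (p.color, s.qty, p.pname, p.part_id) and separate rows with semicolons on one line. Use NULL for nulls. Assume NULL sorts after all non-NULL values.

(black, NULL, Sensor, 8); (blue, 11, Gear, 1); (blue, 29, Gear, 1); (gold, 11, Lens, 1); (gold, 29, Lens, 1); (gold, NULL, Panel, 8); (gray, 12, Sensor, 3); (navy, 11, Bolt, 1); (navy, 29, Bolt, 1); (teal, NULL, Valve, 4); (NULL, 20, NULL, NULL); (NULL, 21, NULL, NULL); (NULL, 24, NULL, NULL); (NULL, 26, NULL, NULL); (NULL, 43, NULL, NULL); (NULL, 43, NULL, NULL)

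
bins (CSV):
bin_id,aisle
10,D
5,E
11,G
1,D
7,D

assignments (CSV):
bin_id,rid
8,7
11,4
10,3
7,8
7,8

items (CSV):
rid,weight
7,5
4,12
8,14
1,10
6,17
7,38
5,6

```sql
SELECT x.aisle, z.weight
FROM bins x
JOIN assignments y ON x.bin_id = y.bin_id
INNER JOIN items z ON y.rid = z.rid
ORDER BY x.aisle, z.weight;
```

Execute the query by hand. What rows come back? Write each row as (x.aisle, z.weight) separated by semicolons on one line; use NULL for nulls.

Joins associate left-to-right: bins INNER JOIN assignments on bin_id gives 4 intermediate row(s).
Then INNER JOIN `items z` on rid: keep only rows whose y.rid appears in z.

(D, 14); (D, 14); (G, 12)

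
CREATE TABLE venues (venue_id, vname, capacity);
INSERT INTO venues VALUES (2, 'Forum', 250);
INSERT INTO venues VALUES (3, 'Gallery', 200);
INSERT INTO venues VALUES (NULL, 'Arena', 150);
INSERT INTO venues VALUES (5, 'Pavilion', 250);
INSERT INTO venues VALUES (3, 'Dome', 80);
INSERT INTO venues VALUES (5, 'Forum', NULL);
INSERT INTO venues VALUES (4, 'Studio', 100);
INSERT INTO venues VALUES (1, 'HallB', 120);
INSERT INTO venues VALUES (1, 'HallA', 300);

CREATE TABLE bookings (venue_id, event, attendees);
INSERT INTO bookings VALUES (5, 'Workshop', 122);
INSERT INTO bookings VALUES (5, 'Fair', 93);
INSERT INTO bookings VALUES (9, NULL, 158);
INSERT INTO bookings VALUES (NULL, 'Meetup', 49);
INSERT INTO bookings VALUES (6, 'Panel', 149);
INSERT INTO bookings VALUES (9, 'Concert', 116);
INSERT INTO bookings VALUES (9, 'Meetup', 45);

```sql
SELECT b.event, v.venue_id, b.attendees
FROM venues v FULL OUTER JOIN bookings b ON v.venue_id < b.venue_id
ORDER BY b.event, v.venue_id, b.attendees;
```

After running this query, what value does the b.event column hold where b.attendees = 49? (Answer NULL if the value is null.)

Meetup

FULL OUTER JOIN keeps every row from both sides; unmatched rows get NULL for the other side's columns.
Matching on v.venue_id < b.venue_id. A NULL in a compared column never satisfies the condition.
- venue_id=2: 6 matching b row(s), so 6 row(s) emitted.
- venue_id=3: 6 matching b row(s), so 6 row(s) emitted.
- venue_id=NULL: no b row matches, row kept with b columns NULL.
- venue_id=5: 4 matching b row(s), so 4 row(s) emitted.
- venue_id=3: 6 matching b row(s), so 6 row(s) emitted.
- venue_id=5: 4 matching b row(s), so 4 row(s) emitted.
- venue_id=4: 6 matching b row(s), so 6 row(s) emitted.
- venue_id=1: 6 matching b row(s), so 6 row(s) emitted.
- venue_id=1: 6 matching b row(s), so 6 row(s) emitted.
- plus 1 unmatched b row(s), each kept with NULL v columns.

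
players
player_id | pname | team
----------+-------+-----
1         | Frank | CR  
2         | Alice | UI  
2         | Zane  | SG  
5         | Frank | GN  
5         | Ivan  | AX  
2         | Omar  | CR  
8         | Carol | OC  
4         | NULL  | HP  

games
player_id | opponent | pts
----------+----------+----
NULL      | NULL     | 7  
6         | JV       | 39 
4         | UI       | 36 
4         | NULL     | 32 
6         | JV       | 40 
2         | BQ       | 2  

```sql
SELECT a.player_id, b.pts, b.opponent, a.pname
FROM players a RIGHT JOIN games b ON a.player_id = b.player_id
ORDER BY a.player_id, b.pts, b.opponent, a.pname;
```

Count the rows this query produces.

8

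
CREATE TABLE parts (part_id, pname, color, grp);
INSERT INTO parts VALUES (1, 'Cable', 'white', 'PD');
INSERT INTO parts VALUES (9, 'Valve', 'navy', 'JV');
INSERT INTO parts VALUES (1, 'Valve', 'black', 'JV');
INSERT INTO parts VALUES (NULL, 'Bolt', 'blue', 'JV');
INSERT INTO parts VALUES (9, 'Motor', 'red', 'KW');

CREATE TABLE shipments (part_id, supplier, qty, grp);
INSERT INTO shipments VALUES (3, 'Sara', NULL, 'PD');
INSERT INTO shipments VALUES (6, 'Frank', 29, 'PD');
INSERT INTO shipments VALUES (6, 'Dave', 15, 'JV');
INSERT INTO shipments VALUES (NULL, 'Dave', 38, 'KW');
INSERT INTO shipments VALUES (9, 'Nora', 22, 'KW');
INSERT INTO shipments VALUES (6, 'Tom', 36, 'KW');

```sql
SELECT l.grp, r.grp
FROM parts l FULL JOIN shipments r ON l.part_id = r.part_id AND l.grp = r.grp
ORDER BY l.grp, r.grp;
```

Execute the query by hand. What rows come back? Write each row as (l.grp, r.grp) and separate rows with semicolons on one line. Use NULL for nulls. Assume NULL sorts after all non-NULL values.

(JV, NULL); (JV, NULL); (JV, NULL); (KW, KW); (PD, NULL); (NULL, JV); (NULL, KW); (NULL, KW); (NULL, PD); (NULL, PD)

FULL OUTER JOIN keeps every row from both sides; unmatched rows get NULL for the other side's columns.
Matching on l.part_id = r.part_id AND l.grp = r.grp. A NULL in a compared column never satisfies the condition.
Matched pairs: 1; unmatched l rows kept: 4; unmatched r rows kept: 5.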